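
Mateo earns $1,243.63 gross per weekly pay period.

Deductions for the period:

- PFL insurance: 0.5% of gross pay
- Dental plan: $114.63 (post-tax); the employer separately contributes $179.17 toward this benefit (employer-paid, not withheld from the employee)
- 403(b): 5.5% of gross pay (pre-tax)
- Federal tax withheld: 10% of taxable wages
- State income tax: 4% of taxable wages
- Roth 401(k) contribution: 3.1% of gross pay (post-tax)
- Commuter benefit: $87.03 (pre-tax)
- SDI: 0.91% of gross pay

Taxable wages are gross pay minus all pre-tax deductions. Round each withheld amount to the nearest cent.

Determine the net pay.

Commuter benefit: $87.03
403(b): $1,243.63 × 0.055 = $68.40
Pre-tax total = $87.03 + $68.40 = $155.43
Taxable wages = $1,243.63 − $155.43 = $1,088.20
State income tax: $1,088.20 × 0.04 = $43.53
Federal tax withheld: $1,088.20 × 0.1 = $108.82
SDI: $1,243.63 × 0.0091 = $11.32
PFL insurance: $1,243.63 × 0.005 = $6.22
Dental plan: $114.63
Roth 401(k) contribution: $1,243.63 × 0.031 = $38.55
(Employer's $179.17 toward dental plan is not withheld from the employee.)
Total deductions = $87.03 + $68.40 + $43.53 + $108.82 + $11.32 + $6.22 + $114.63 + $38.55 = $478.50
Net pay = $1,243.63 − $478.50 = $765.13

$765.13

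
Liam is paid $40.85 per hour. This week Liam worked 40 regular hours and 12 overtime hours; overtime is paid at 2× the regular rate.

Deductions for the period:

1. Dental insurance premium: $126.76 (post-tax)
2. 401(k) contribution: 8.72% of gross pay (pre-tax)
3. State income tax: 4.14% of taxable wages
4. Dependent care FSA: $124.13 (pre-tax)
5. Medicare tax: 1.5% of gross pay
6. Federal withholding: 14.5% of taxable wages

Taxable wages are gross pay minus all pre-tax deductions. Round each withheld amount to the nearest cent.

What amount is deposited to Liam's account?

Regular pay: 40 × $40.85 = $1,634.00
Overtime pay: 12 × $40.85 × 2 = $980.40
Gross pay = $1,634.00 + $980.40 = $2,614.40
Dependent care FSA: $124.13
401(k) contribution: $2,614.40 × 0.0872 = $227.98
Pre-tax total = $124.13 + $227.98 = $352.11
Taxable wages = $2,614.40 − $352.11 = $2,262.29
Federal withholding: $2,262.29 × 0.145 = $328.03
State income tax: $2,262.29 × 0.0414 = $93.66
Medicare tax: $2,614.40 × 0.015 = $39.22
Dental insurance premium: $126.76
Total deductions = $124.13 + $227.98 + $328.03 + $93.66 + $39.22 + $126.76 = $939.78
Net pay = $2,614.40 − $939.78 = $1,674.62

$1,674.62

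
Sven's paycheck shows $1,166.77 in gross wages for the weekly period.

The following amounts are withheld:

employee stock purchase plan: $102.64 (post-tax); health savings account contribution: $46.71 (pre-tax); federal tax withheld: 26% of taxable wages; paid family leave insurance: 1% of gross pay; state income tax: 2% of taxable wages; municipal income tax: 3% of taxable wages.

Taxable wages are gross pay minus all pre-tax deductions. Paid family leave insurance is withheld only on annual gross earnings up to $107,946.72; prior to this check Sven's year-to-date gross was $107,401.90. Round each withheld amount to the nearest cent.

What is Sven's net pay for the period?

$664.75

Health savings account contribution: $46.71
Taxable wages = $1,166.77 − $46.71 = $1,120.06
Municipal income tax: $1,120.06 × 0.03 = $33.60
Federal tax withheld: $1,120.06 × 0.26 = $291.22
State income tax: $1,120.06 × 0.02 = $22.40
Paid family leave insurance: only $107,946.72 − $107,401.90 = $544.82 of this check is subject → $544.82 × 0.01 = $5.45
Employee stock purchase plan: $102.64
Total deductions = $46.71 + $33.60 + $291.22 + $22.40 + $5.45 + $102.64 = $502.02
Net pay = $1,166.77 − $502.02 = $664.75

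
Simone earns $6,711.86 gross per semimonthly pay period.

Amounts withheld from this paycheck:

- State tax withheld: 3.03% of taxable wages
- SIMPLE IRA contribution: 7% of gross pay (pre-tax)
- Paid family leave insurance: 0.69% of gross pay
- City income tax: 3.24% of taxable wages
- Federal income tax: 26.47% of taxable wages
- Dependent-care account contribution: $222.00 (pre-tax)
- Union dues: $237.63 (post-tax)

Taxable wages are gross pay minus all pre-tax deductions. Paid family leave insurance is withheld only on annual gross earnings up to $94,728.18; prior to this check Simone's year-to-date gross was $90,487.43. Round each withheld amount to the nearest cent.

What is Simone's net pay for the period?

$3,782.18

Dependent-care account contribution: $222.00
SIMPLE IRA contribution: $6,711.86 × 0.07 = $469.83
Pre-tax total = $222.00 + $469.83 = $691.83
Taxable wages = $6,711.86 − $691.83 = $6,020.03
State tax withheld: $6,020.03 × 0.0303 = $182.41
City income tax: $6,020.03 × 0.0324 = $195.05
Federal income tax: $6,020.03 × 0.2647 = $1,593.50
Paid family leave insurance: only $94,728.18 − $90,487.43 = $4,240.75 of this check is subject → $4,240.75 × 0.0069 = $29.26
Union dues: $237.63
Total deductions = $222.00 + $469.83 + $182.41 + $195.05 + $1,593.50 + $29.26 + $237.63 = $2,929.68
Net pay = $6,711.86 − $2,929.68 = $3,782.18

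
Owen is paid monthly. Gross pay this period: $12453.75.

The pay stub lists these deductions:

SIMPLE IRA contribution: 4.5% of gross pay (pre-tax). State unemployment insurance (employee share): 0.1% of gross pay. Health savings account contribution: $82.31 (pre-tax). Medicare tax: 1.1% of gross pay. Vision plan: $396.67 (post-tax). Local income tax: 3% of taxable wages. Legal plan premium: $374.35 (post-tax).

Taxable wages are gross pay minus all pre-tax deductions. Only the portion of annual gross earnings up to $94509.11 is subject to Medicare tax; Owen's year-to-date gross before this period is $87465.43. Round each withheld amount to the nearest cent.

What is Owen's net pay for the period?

Health savings account contribution: $82.31
SIMPLE IRA contribution: $12453.75 × 0.045 = $560.42
Pre-tax total = $82.31 + $560.42 = $642.73
Taxable wages = $12453.75 − $642.73 = $11811.02
Local income tax: $11811.02 × 0.03 = $354.33
State unemployment insurance (employee share): $12453.75 × 0.001 = $12.45
Medicare tax: only $94509.11 − $87465.43 = $7043.68 of this check is subject → $7043.68 × 0.011 = $77.48
Legal plan premium: $374.35
Vision plan: $396.67
Total deductions = $82.31 + $560.42 + $354.33 + $12.45 + $77.48 + $374.35 + $396.67 = $1858.01
Net pay = $12453.75 − $1858.01 = $10595.74

$10595.74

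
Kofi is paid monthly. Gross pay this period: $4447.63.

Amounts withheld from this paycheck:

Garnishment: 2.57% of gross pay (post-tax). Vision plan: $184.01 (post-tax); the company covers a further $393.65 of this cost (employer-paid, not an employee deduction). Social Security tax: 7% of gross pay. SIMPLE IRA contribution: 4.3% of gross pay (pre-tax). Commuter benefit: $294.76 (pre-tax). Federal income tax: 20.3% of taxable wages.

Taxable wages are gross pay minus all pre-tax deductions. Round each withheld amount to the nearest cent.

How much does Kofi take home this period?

$2547.77

Commuter benefit: $294.76
SIMPLE IRA contribution: $4447.63 × 0.043 = $191.25
Pre-tax total = $294.76 + $191.25 = $486.01
Taxable wages = $4447.63 − $486.01 = $3961.62
Federal income tax: $3961.62 × 0.203 = $804.21
Social Security tax: $4447.63 × 0.07 = $311.33
Garnishment: $4447.63 × 0.0257 = $114.30
Vision plan: $184.01
(Employer's $393.65 toward vision plan is not withheld from the employee.)
Total deductions = $294.76 + $191.25 + $804.21 + $311.33 + $114.30 + $184.01 = $1899.86
Net pay = $4447.63 − $1899.86 = $2547.77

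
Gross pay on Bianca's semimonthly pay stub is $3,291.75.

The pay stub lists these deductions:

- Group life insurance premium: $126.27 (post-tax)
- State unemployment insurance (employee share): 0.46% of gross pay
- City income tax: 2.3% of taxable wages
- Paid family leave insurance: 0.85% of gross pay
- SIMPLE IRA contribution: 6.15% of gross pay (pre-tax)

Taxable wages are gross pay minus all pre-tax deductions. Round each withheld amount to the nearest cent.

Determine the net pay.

SIMPLE IRA contribution: $3,291.75 × 0.0615 = $202.44
Taxable wages = $3,291.75 − $202.44 = $3,089.31
City income tax: $3,089.31 × 0.023 = $71.05
Paid family leave insurance: $3,291.75 × 0.0085 = $27.98
State unemployment insurance (employee share): $3,291.75 × 0.0046 = $15.14
Group life insurance premium: $126.27
Total deductions = $202.44 + $71.05 + $27.98 + $15.14 + $126.27 = $442.88
Net pay = $3,291.75 − $442.88 = $2,848.87

$2,848.87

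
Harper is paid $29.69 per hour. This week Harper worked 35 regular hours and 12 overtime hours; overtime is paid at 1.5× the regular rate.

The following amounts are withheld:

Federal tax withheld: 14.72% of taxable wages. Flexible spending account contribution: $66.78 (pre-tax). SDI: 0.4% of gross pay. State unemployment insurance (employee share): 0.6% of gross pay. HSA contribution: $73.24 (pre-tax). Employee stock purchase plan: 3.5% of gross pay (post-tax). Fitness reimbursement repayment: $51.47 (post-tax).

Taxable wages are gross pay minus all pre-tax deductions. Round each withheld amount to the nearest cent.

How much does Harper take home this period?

Regular pay: 35 × $29.69 = $1,039.15
Overtime pay: 12 × $29.69 × 1.5 = $534.42
Gross pay = $1,039.15 + $534.42 = $1,573.57
HSA contribution: $73.24
Flexible spending account contribution: $66.78
Pre-tax total = $73.24 + $66.78 = $140.02
Taxable wages = $1,573.57 − $140.02 = $1,433.55
Federal tax withheld: $1,433.55 × 0.1472 = $211.02
SDI: $1,573.57 × 0.004 = $6.29
State unemployment insurance (employee share): $1,573.57 × 0.006 = $9.44
Fitness reimbursement repayment: $51.47
Employee stock purchase plan: $1,573.57 × 0.035 = $55.07
Total deductions = $73.24 + $66.78 + $211.02 + $6.29 + $9.44 + $51.47 + $55.07 = $473.31
Net pay = $1,573.57 − $473.31 = $1,100.26

$1,100.26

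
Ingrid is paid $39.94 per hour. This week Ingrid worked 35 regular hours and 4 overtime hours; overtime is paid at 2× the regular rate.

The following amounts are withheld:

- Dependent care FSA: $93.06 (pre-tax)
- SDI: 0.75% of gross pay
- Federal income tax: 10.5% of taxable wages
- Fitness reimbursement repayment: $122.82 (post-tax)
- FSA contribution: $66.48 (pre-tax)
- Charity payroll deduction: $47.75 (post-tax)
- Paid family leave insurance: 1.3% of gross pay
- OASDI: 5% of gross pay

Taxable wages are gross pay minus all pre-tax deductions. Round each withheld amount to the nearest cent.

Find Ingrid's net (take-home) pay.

Regular pay: 35 × $39.94 = $1,397.90
Overtime pay: 4 × $39.94 × 2 = $319.52
Gross pay = $1,397.90 + $319.52 = $1,717.42
Dependent care FSA: $93.06
FSA contribution: $66.48
Pre-tax total = $93.06 + $66.48 = $159.54
Taxable wages = $1,717.42 − $159.54 = $1,557.88
Federal income tax: $1,557.88 × 0.105 = $163.58
Paid family leave insurance: $1,717.42 × 0.013 = $22.33
OASDI: $1,717.42 × 0.05 = $85.87
SDI: $1,717.42 × 0.0075 = $12.88
Fitness reimbursement repayment: $122.82
Charity payroll deduction: $47.75
Total deductions = $93.06 + $66.48 + $163.58 + $22.33 + $85.87 + $12.88 + $122.82 + $47.75 = $614.77
Net pay = $1,717.42 − $614.77 = $1,102.65

$1,102.65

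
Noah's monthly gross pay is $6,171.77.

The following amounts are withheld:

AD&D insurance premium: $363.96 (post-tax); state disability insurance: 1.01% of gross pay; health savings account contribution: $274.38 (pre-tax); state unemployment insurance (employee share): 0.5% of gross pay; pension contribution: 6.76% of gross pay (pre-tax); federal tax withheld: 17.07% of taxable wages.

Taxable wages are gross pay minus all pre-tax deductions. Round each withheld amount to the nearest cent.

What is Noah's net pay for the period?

$4,087.56

Health savings account contribution: $274.38
Pension contribution: $6,171.77 × 0.0676 = $417.21
Pre-tax total = $274.38 + $417.21 = $691.59
Taxable wages = $6,171.77 − $691.59 = $5,480.18
Federal tax withheld: $5,480.18 × 0.1707 = $935.47
State unemployment insurance (employee share): $6,171.77 × 0.005 = $30.86
State disability insurance: $6,171.77 × 0.0101 = $62.33
AD&D insurance premium: $363.96
Total deductions = $274.38 + $417.21 + $935.47 + $30.86 + $62.33 + $363.96 = $2,084.21
Net pay = $6,171.77 − $2,084.21 = $4,087.56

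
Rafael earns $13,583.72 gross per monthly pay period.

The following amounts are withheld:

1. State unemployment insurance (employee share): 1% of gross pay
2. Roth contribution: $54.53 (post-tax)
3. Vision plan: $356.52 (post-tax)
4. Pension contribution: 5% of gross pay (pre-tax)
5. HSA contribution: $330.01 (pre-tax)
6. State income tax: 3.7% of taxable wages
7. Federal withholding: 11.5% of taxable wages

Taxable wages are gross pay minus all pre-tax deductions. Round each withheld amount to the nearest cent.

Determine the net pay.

$10,116.30

Pension contribution: $13,583.72 × 0.05 = $679.19
HSA contribution: $330.01
Pre-tax total = $679.19 + $330.01 = $1,009.20
Taxable wages = $13,583.72 − $1,009.20 = $12,574.52
Federal withholding: $12,574.52 × 0.115 = $1,446.07
State income tax: $12,574.52 × 0.037 = $465.26
State unemployment insurance (employee share): $13,583.72 × 0.01 = $135.84
Roth contribution: $54.53
Vision plan: $356.52
Total deductions = $679.19 + $330.01 + $1,446.07 + $465.26 + $135.84 + $54.53 + $356.52 = $3,467.42
Net pay = $13,583.72 − $3,467.42 = $10,116.30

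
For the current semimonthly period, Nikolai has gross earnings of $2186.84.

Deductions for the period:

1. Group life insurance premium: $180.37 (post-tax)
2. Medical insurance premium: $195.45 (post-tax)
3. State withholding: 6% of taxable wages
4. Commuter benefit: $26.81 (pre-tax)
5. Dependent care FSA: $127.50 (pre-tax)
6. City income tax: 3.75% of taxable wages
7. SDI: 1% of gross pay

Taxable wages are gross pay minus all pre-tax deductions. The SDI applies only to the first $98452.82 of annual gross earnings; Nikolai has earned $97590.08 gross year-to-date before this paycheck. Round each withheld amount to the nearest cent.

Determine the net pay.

$1449.91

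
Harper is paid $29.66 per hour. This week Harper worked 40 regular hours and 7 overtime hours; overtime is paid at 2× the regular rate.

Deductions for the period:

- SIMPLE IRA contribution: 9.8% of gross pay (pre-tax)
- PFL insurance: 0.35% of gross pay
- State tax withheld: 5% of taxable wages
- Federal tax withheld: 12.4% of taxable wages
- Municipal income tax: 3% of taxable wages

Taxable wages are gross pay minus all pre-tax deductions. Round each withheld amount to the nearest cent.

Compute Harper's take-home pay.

Regular pay: 40 × $29.66 = $1186.40
Overtime pay: 7 × $29.66 × 2 = $415.24
Gross pay = $1186.40 + $415.24 = $1601.64
SIMPLE IRA contribution: $1601.64 × 0.098 = $156.96
Taxable wages = $1601.64 − $156.96 = $1444.68
State tax withheld: $1444.68 × 0.05 = $72.23
Federal tax withheld: $1444.68 × 0.124 = $179.14
Municipal income tax: $1444.68 × 0.03 = $43.34
PFL insurance: $1601.64 × 0.0035 = $5.61
Total deductions = $156.96 + $72.23 + $179.14 + $43.34 + $5.61 = $457.28
Net pay = $1601.64 − $457.28 = $1144.36

$1144.36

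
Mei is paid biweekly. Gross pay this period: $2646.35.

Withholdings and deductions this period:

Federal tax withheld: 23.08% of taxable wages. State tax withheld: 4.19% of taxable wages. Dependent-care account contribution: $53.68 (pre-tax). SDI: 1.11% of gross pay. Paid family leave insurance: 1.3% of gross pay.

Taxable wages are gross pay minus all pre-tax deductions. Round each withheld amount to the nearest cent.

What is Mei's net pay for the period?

Dependent-care account contribution: $53.68
Taxable wages = $2646.35 − $53.68 = $2592.67
State tax withheld: $2592.67 × 0.0419 = $108.63
Federal tax withheld: $2592.67 × 0.2308 = $598.39
SDI: $2646.35 × 0.0111 = $29.37
Paid family leave insurance: $2646.35 × 0.013 = $34.40
Total deductions = $53.68 + $108.63 + $598.39 + $29.37 + $34.40 = $824.47
Net pay = $2646.35 − $824.47 = $1821.88

$1821.88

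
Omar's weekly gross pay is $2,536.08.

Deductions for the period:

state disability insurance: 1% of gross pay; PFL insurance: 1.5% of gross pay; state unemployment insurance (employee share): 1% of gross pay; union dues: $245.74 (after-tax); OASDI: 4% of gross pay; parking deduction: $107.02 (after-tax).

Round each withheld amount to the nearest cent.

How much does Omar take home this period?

$1,993.12

State disability insurance: $2,536.08 × 0.01 = $25.36
PFL insurance: $2,536.08 × 0.015 = $38.04
State unemployment insurance (employee share): $2,536.08 × 0.01 = $25.36
OASDI: $2,536.08 × 0.04 = $101.44
Union dues: $245.74
Parking deduction: $107.02
Total deductions = $25.36 + $38.04 + $25.36 + $101.44 + $245.74 + $107.02 = $542.96
Net pay = $2,536.08 − $542.96 = $1,993.12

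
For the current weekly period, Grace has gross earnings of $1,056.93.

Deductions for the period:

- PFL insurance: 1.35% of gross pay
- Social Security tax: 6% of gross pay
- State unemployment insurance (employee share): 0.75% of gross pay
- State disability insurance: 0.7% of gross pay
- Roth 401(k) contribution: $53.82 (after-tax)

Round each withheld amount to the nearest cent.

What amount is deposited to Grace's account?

State disability insurance: $1,056.93 × 0.007 = $7.40
Social Security tax: $1,056.93 × 0.06 = $63.42
PFL insurance: $1,056.93 × 0.0135 = $14.27
State unemployment insurance (employee share): $1,056.93 × 0.0075 = $7.93
Roth 401(k) contribution: $53.82
Total deductions = $7.40 + $63.42 + $14.27 + $7.93 + $53.82 = $146.84
Net pay = $1,056.93 − $146.84 = $910.09

$910.09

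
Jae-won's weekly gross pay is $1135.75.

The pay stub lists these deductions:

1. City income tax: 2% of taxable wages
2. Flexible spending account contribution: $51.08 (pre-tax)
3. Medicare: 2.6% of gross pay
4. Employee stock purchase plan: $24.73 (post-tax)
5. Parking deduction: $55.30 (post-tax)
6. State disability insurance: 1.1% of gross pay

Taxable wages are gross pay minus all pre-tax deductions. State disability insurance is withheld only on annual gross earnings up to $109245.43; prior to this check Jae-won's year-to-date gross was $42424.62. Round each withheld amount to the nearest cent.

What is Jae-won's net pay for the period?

$940.93

Flexible spending account contribution: $51.08
Taxable wages = $1135.75 − $51.08 = $1084.67
City income tax: $1084.67 × 0.02 = $21.69
State disability insurance: cap not yet reached, full $1135.75 is subject → $1135.75 × 0.011 = $12.49
Medicare: $1135.75 × 0.026 = $29.53
Employee stock purchase plan: $24.73
Parking deduction: $55.30
Total deductions = $51.08 + $21.69 + $12.49 + $29.53 + $24.73 + $55.30 = $194.82
Net pay = $1135.75 − $194.82 = $940.93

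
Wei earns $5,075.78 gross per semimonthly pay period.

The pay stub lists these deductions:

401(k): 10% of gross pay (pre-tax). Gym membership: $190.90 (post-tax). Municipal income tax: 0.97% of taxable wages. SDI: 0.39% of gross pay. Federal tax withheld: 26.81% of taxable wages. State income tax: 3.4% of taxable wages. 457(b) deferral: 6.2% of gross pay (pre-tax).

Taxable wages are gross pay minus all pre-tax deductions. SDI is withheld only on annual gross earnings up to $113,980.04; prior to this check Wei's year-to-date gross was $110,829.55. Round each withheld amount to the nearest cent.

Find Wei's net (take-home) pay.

$2,724.07

457(b) deferral: $5,075.78 × 0.062 = $314.70
401(k): $5,075.78 × 0.1 = $507.58
Pre-tax total = $314.70 + $507.58 = $822.28
Taxable wages = $5,075.78 − $822.28 = $4,253.50
Federal tax withheld: $4,253.50 × 0.2681 = $1,140.36
State income tax: $4,253.50 × 0.034 = $144.62
Municipal income tax: $4,253.50 × 0.0097 = $41.26
SDI: only $113,980.04 − $110,829.55 = $3,150.49 of this check is subject → $3,150.49 × 0.0039 = $12.29
Gym membership: $190.90
Total deductions = $314.70 + $507.58 + $1,140.36 + $144.62 + $41.26 + $12.29 + $190.90 = $2,351.71
Net pay = $5,075.78 − $2,351.71 = $2,724.07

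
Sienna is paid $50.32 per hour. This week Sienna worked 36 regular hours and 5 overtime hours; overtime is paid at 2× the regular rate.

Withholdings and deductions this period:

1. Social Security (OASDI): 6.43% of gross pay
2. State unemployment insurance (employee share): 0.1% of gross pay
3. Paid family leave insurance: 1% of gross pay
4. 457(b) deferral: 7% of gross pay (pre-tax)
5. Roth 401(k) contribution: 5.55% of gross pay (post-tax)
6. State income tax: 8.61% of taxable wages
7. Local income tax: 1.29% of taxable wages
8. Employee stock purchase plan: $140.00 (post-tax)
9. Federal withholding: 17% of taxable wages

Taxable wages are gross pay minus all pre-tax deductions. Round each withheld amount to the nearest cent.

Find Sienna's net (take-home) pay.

$1,130.84

Regular pay: 36 × $50.32 = $1,811.52
Overtime pay: 5 × $50.32 × 2 = $503.20
Gross pay = $1,811.52 + $503.20 = $2,314.72
457(b) deferral: $2,314.72 × 0.07 = $162.03
Taxable wages = $2,314.72 − $162.03 = $2,152.69
Federal withholding: $2,152.69 × 0.17 = $365.96
State income tax: $2,152.69 × 0.0861 = $185.35
Local income tax: $2,152.69 × 0.0129 = $27.77
Paid family leave insurance: $2,314.72 × 0.01 = $23.15
Social Security (OASDI): $2,314.72 × 0.0643 = $148.84
State unemployment insurance (employee share): $2,314.72 × 0.001 = $2.31
Roth 401(k) contribution: $2,314.72 × 0.0555 = $128.47
Employee stock purchase plan: $140.00
Total deductions = $162.03 + $365.96 + $185.35 + $27.77 + $23.15 + $148.84 + $2.31 + $128.47 + $140.00 = $1,183.88
Net pay = $2,314.72 − $1,183.88 = $1,130.84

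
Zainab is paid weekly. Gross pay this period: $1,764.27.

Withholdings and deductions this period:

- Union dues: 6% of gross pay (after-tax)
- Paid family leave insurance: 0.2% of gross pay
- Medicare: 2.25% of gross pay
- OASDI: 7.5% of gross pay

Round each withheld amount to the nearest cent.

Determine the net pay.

OASDI: $1,764.27 × 0.075 = $132.32
Paid family leave insurance: $1,764.27 × 0.002 = $3.53
Medicare: $1,764.27 × 0.0225 = $39.70
Union dues: $1,764.27 × 0.06 = $105.86
Total deductions = $132.32 + $3.53 + $39.70 + $105.86 = $281.41
Net pay = $1,764.27 − $281.41 = $1,482.86

$1,482.86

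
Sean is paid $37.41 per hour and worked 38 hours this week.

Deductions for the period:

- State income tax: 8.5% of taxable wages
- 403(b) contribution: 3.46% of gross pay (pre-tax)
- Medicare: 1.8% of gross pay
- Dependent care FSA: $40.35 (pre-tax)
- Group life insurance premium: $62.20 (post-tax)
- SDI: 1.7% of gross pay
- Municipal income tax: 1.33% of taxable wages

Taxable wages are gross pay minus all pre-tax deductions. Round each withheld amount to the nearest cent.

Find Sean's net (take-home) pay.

$1,089.14

Gross pay: 38 × $37.41 = $1,421.58
403(b) contribution: $1,421.58 × 0.0346 = $49.19
Dependent care FSA: $40.35
Pre-tax total = $49.19 + $40.35 = $89.54
Taxable wages = $1,421.58 − $89.54 = $1,332.04
Municipal income tax: $1,332.04 × 0.0133 = $17.72
State income tax: $1,332.04 × 0.085 = $113.22
Medicare: $1,421.58 × 0.018 = $25.59
SDI: $1,421.58 × 0.017 = $24.17
Group life insurance premium: $62.20
Total deductions = $49.19 + $40.35 + $17.72 + $113.22 + $25.59 + $24.17 + $62.20 = $332.44
Net pay = $1,421.58 − $332.44 = $1,089.14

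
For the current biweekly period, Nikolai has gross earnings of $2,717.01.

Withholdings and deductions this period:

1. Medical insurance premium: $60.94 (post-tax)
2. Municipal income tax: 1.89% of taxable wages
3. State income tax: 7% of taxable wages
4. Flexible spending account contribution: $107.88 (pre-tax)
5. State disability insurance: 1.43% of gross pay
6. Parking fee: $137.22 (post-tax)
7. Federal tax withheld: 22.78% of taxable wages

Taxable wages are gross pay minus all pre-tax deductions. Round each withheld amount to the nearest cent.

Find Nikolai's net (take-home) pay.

$1,545.81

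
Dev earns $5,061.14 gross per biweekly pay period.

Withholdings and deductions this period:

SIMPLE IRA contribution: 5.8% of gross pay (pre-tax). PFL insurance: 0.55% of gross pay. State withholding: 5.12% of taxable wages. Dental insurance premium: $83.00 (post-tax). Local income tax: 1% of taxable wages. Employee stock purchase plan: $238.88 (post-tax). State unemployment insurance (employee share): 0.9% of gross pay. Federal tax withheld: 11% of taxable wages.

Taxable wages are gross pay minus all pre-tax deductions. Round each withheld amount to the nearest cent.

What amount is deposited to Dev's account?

SIMPLE IRA contribution: $5,061.14 × 0.058 = $293.55
Taxable wages = $5,061.14 − $293.55 = $4,767.59
Local income tax: $4,767.59 × 0.01 = $47.68
State withholding: $4,767.59 × 0.0512 = $244.10
Federal tax withheld: $4,767.59 × 0.11 = $524.43
PFL insurance: $5,061.14 × 0.0055 = $27.84
State unemployment insurance (employee share): $5,061.14 × 0.009 = $45.55
Dental insurance premium: $83.00
Employee stock purchase plan: $238.88
Total deductions = $293.55 + $47.68 + $244.10 + $524.43 + $27.84 + $45.55 + $83.00 + $238.88 = $1,505.03
Net pay = $5,061.14 − $1,505.03 = $3,556.11

$3,556.11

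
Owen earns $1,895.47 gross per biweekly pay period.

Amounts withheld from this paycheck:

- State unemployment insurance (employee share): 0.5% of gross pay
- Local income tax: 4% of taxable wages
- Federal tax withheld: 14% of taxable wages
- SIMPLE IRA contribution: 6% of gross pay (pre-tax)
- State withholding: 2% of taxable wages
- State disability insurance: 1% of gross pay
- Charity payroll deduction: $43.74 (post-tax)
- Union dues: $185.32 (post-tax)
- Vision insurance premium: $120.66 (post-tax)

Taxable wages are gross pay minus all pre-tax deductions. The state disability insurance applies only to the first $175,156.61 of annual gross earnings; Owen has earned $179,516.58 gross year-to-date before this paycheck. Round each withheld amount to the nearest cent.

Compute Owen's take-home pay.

$1,066.20

SIMPLE IRA contribution: $1,895.47 × 0.06 = $113.73
Taxable wages = $1,895.47 − $113.73 = $1,781.74
State withholding: $1,781.74 × 0.02 = $35.63
Local income tax: $1,781.74 × 0.04 = $71.27
Federal tax withheld: $1,781.74 × 0.14 = $249.44
State disability insurance: annual cap $175,156.61 already reached (YTD $179,516.58), so $0.00
State unemployment insurance (employee share): $1,895.47 × 0.005 = $9.48
Vision insurance premium: $120.66
Charity payroll deduction: $43.74
Union dues: $185.32
Total deductions = $113.73 + $35.63 + $71.27 + $249.44 + $0.00 + $9.48 + $120.66 + $43.74 + $185.32 = $829.27
Net pay = $1,895.47 − $829.27 = $1,066.20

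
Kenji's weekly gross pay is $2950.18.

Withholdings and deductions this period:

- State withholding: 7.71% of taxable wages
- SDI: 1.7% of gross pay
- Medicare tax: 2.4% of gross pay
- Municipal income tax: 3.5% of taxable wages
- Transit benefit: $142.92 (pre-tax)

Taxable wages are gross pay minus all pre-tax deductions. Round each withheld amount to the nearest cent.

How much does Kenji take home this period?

$2371.62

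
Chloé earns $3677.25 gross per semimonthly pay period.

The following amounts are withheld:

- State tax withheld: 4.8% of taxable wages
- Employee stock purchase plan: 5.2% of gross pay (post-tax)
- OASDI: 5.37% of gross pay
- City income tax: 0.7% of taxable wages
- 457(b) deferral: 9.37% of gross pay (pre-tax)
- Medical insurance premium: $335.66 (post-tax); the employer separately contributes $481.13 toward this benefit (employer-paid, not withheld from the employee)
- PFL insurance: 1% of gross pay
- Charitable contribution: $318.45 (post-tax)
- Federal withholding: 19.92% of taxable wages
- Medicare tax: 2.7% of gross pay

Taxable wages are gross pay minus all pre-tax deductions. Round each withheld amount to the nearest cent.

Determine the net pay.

457(b) deferral: $3677.25 × 0.0937 = $344.56
Taxable wages = $3677.25 − $344.56 = $3332.69
Federal withholding: $3332.69 × 0.1992 = $663.87
City income tax: $3332.69 × 0.007 = $23.33
State tax withheld: $3332.69 × 0.048 = $159.97
PFL insurance: $3677.25 × 0.01 = $36.77
Medicare tax: $3677.25 × 0.027 = $99.29
OASDI: $3677.25 × 0.0537 = $197.47
Employee stock purchase plan: $3677.25 × 0.052 = $191.22
Medical insurance premium: $335.66
Charitable contribution: $318.45
(Employer's $481.13 toward medical insurance premium is not withheld from the employee.)
Total deductions = $344.56 + $663.87 + $23.33 + $159.97 + $36.77 + $99.29 + $197.47 + $191.22 + $335.66 + $318.45 = $2370.59
Net pay = $3677.25 − $2370.59 = $1306.66

$1306.66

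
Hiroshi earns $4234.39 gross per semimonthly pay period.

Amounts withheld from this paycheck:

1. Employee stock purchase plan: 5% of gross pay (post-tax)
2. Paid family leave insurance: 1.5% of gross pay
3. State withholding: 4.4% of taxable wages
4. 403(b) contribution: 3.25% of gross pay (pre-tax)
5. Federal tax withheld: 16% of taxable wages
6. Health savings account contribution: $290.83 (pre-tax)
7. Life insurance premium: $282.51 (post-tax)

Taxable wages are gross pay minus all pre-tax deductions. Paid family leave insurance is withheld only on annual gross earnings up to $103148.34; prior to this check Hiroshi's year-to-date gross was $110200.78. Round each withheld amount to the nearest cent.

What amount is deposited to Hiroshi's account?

$2535.30

403(b) contribution: $4234.39 × 0.0325 = $137.62
Health savings account contribution: $290.83
Pre-tax total = $137.62 + $290.83 = $428.45
Taxable wages = $4234.39 − $428.45 = $3805.94
State withholding: $3805.94 × 0.044 = $167.46
Federal tax withheld: $3805.94 × 0.16 = $608.95
Paid family leave insurance: annual cap $103148.34 already reached (YTD $110200.78), so $0.00
Life insurance premium: $282.51
Employee stock purchase plan: $4234.39 × 0.05 = $211.72
Total deductions = $137.62 + $290.83 + $167.46 + $608.95 + $0.00 + $282.51 + $211.72 = $1699.09
Net pay = $4234.39 − $1699.09 = $2535.30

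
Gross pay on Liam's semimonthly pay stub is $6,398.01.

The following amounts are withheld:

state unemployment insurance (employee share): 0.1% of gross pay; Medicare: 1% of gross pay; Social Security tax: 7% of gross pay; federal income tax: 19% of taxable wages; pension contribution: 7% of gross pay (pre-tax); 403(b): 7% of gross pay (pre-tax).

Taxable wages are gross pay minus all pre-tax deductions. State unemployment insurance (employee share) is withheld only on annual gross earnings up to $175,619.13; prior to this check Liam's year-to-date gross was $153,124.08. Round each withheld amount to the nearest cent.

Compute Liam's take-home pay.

$3,938.61

Pension contribution: $6,398.01 × 0.07 = $447.86
403(b): $6,398.01 × 0.07 = $447.86
Pre-tax total = $447.86 + $447.86 = $895.72
Taxable wages = $6,398.01 − $895.72 = $5,502.29
Federal income tax: $5,502.29 × 0.19 = $1,045.44
State unemployment insurance (employee share): cap not yet reached, full $6,398.01 is subject → $6,398.01 × 0.001 = $6.40
Social Security tax: $6,398.01 × 0.07 = $447.86
Medicare: $6,398.01 × 0.01 = $63.98
Total deductions = $447.86 + $447.86 + $1,045.44 + $6.40 + $447.86 + $63.98 = $2,459.40
Net pay = $6,398.01 − $2,459.40 = $3,938.61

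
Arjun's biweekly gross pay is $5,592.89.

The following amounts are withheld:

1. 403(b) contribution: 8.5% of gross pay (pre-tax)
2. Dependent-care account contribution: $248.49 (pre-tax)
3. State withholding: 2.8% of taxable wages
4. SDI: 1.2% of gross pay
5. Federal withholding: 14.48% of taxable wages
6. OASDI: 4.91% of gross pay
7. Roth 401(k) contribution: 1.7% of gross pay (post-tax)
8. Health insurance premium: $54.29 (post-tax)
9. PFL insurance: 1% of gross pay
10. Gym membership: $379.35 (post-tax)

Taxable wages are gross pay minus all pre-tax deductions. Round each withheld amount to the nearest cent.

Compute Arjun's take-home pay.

Dependent-care account contribution: $248.49
403(b) contribution: $5,592.89 × 0.085 = $475.40
Pre-tax total = $248.49 + $475.40 = $723.89
Taxable wages = $5,592.89 − $723.89 = $4,869.00
Federal withholding: $4,869.00 × 0.1448 = $705.03
State withholding: $4,869.00 × 0.028 = $136.33
OASDI: $5,592.89 × 0.0491 = $274.61
PFL insurance: $5,592.89 × 0.01 = $55.93
SDI: $5,592.89 × 0.012 = $67.11
Roth 401(k) contribution: $5,592.89 × 0.017 = $95.08
Gym membership: $379.35
Health insurance premium: $54.29
Total deductions = $248.49 + $475.40 + $705.03 + $136.33 + $274.61 + $55.93 + $67.11 + $95.08 + $379.35 + $54.29 = $2,491.62
Net pay = $5,592.89 − $2,491.62 = $3,101.27

$3,101.27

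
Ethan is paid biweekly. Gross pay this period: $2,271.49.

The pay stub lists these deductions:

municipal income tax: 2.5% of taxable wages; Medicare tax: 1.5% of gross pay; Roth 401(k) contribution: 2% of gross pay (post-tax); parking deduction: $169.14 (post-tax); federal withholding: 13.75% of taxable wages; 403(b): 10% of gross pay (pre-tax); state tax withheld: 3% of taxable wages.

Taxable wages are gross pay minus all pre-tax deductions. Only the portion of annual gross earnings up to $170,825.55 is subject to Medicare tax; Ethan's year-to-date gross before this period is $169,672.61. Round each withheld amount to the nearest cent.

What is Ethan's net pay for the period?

403(b): $2,271.49 × 0.1 = $227.15
Taxable wages = $2,271.49 − $227.15 = $2,044.34
Municipal income tax: $2,044.34 × 0.025 = $51.11
State tax withheld: $2,044.34 × 0.03 = $61.33
Federal withholding: $2,044.34 × 0.1375 = $281.10
Medicare tax: only $170,825.55 − $169,672.61 = $1,152.94 of this check is subject → $1,152.94 × 0.015 = $17.29
Roth 401(k) contribution: $2,271.49 × 0.02 = $45.43
Parking deduction: $169.14
Total deductions = $227.15 + $51.11 + $61.33 + $281.10 + $17.29 + $45.43 + $169.14 = $852.55
Net pay = $2,271.49 − $852.55 = $1,418.94

$1,418.94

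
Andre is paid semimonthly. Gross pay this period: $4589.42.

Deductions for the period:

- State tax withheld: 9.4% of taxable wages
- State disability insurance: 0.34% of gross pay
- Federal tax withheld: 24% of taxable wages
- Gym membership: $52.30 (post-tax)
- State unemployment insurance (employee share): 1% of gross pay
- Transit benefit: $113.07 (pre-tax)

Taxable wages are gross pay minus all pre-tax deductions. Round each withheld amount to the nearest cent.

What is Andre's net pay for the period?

Transit benefit: $113.07
Taxable wages = $4589.42 − $113.07 = $4476.35
State tax withheld: $4476.35 × 0.094 = $420.78
Federal tax withheld: $4476.35 × 0.24 = $1074.32
State unemployment insurance (employee share): $4589.42 × 0.01 = $45.89
State disability insurance: $4589.42 × 0.0034 = $15.60
Gym membership: $52.30
Total deductions = $113.07 + $420.78 + $1074.32 + $45.89 + $15.60 + $52.30 = $1721.96
Net pay = $4589.42 − $1721.96 = $2867.46

$2867.46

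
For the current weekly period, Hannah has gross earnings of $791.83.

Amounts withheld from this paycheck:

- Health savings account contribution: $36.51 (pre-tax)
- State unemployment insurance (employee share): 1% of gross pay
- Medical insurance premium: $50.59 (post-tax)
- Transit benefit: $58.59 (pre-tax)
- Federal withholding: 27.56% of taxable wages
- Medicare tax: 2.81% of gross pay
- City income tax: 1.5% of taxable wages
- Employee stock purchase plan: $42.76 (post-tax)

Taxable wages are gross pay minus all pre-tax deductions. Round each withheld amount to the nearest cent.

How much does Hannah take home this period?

$370.74

Transit benefit: $58.59
Health savings account contribution: $36.51
Pre-tax total = $58.59 + $36.51 = $95.10
Taxable wages = $791.83 − $95.10 = $696.73
Federal withholding: $696.73 × 0.2756 = $192.02
City income tax: $696.73 × 0.015 = $10.45
State unemployment insurance (employee share): $791.83 × 0.01 = $7.92
Medicare tax: $791.83 × 0.0281 = $22.25
Employee stock purchase plan: $42.76
Medical insurance premium: $50.59
Total deductions = $58.59 + $36.51 + $192.02 + $10.45 + $7.92 + $22.25 + $42.76 + $50.59 = $421.09
Net pay = $791.83 − $421.09 = $370.74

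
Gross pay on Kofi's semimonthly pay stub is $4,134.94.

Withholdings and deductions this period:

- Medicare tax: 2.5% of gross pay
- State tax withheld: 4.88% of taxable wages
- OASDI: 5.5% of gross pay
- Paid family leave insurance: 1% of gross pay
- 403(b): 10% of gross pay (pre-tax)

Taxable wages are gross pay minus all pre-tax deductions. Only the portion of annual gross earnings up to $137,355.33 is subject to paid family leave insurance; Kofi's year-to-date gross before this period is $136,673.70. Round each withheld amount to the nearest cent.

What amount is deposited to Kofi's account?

403(b): $4,134.94 × 0.1 = $413.49
Taxable wages = $4,134.94 − $413.49 = $3,721.45
State tax withheld: $3,721.45 × 0.0488 = $181.61
OASDI: $4,134.94 × 0.055 = $227.42
Paid family leave insurance: only $137,355.33 − $136,673.70 = $681.63 of this check is subject → $681.63 × 0.01 = $6.82
Medicare tax: $4,134.94 × 0.025 = $103.37
Total deductions = $413.49 + $181.61 + $227.42 + $6.82 + $103.37 = $932.71
Net pay = $4,134.94 − $932.71 = $3,202.23

$3,202.23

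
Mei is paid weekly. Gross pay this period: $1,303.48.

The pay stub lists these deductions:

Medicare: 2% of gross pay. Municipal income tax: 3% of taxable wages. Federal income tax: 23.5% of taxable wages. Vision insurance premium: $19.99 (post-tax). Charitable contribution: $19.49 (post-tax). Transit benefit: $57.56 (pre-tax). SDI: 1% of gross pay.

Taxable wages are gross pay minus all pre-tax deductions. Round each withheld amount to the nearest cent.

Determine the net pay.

$837.17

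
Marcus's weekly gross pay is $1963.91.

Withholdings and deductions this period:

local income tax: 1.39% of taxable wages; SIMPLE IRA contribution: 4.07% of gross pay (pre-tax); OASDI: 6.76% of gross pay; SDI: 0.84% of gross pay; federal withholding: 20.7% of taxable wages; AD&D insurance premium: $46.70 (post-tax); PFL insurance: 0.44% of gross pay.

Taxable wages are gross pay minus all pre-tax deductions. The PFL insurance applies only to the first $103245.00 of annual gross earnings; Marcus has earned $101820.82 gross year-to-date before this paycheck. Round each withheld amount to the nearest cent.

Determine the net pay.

SIMPLE IRA contribution: $1963.91 × 0.0407 = $79.93
Taxable wages = $1963.91 − $79.93 = $1883.98
Federal withholding: $1883.98 × 0.207 = $389.98
Local income tax: $1883.98 × 0.0139 = $26.19
PFL insurance: only $103245.00 − $101820.82 = $1424.18 of this check is subject → $1424.18 × 0.0044 = $6.27
SDI: $1963.91 × 0.0084 = $16.50
OASDI: $1963.91 × 0.0676 = $132.76
AD&D insurance premium: $46.70
Total deductions = $79.93 + $389.98 + $26.19 + $6.27 + $16.50 + $132.76 + $46.70 = $698.33
Net pay = $1963.91 − $698.33 = $1265.58

$1265.58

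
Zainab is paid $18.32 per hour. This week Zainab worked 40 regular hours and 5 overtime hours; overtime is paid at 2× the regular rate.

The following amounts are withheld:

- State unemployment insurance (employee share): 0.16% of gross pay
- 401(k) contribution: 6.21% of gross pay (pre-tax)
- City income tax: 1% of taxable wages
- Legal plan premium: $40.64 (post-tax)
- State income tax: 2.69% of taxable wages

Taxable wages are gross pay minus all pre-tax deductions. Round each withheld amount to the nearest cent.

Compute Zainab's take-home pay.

$785.31

Regular pay: 40 × $18.32 = $732.80
Overtime pay: 5 × $18.32 × 2 = $183.20
Gross pay = $732.80 + $183.20 = $916.00
401(k) contribution: $916.00 × 0.0621 = $56.88
Taxable wages = $916.00 − $56.88 = $859.12
State income tax: $859.12 × 0.0269 = $23.11
City income tax: $859.12 × 0.01 = $8.59
State unemployment insurance (employee share): $916.00 × 0.0016 = $1.47
Legal plan premium: $40.64
Total deductions = $56.88 + $23.11 + $8.59 + $1.47 + $40.64 = $130.69
Net pay = $916.00 − $130.69 = $785.31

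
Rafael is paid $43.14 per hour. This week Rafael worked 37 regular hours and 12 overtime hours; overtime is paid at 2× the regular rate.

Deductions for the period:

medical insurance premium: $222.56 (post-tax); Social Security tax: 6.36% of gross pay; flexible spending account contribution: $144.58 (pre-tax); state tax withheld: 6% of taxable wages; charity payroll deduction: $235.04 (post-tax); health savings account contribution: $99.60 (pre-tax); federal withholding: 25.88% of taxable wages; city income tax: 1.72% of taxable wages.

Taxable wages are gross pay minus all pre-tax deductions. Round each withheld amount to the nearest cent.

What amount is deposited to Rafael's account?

Regular pay: 37 × $43.14 = $1,596.18
Overtime pay: 12 × $43.14 × 2 = $1,035.36
Gross pay = $1,596.18 + $1,035.36 = $2,631.54
Health savings account contribution: $99.60
Flexible spending account contribution: $144.58
Pre-tax total = $99.60 + $144.58 = $244.18
Taxable wages = $2,631.54 − $244.18 = $2,387.36
Federal withholding: $2,387.36 × 0.2588 = $617.85
State tax withheld: $2,387.36 × 0.06 = $143.24
City income tax: $2,387.36 × 0.0172 = $41.06
Social Security tax: $2,631.54 × 0.0636 = $167.37
Medical insurance premium: $222.56
Charity payroll deduction: $235.04
Total deductions = $99.60 + $144.58 + $617.85 + $143.24 + $41.06 + $167.37 + $222.56 + $235.04 = $1,671.30
Net pay = $2,631.54 − $1,671.30 = $960.24

$960.24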